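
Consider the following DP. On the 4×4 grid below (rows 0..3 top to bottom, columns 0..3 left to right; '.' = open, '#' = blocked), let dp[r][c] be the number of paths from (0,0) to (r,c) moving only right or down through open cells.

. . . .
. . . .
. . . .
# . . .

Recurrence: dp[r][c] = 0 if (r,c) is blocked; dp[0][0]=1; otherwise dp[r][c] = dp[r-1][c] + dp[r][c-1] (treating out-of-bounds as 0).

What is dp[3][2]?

r\c   0   1   2   3
  0   1   1   1   1
  1   1   2   3   4
  2   1   3   6  10
  3   0   3   9  19

9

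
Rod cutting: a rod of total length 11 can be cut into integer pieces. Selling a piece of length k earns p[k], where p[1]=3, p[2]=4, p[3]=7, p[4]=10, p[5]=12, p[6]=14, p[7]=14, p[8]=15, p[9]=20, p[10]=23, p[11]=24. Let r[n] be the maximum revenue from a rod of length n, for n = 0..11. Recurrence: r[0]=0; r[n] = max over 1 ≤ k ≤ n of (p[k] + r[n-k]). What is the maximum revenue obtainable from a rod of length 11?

33

   n    0    1    2    3    4    5    6    7    8    9   10   11
r[n]    0    3    6    9   12   15   18   21   24   27   30   33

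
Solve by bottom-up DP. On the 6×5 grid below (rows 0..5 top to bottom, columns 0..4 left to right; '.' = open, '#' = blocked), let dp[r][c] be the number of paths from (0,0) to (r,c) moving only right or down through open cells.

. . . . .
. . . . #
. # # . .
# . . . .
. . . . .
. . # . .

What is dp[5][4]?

16

r\c   0   1   2   3   4
  0   1   1   1   1   1
  1   1   2   3   4   0
  2   1   0   0   4   4
  3   0   0   0   4   8
  4   0   0   0   4  12
  5   0   0   0   4  16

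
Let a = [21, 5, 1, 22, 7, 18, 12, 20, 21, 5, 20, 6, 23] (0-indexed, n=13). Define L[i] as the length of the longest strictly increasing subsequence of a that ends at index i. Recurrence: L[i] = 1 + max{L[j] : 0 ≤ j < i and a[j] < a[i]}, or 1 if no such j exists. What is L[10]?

   i    0    1    2    3    4    5    6    7    8    9   10   11   12
a[i]   21    5    1   22    7   18   12   20   21    5   20    6   23
L[i]    1    1    1    2    2    3    3    4    5    2    4    3    6

4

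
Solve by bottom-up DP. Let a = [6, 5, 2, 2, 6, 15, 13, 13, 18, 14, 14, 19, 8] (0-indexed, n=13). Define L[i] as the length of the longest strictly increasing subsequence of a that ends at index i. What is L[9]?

   i    0    1    2    3    4    5    6    7    8    9   10   11   12
a[i]    6    5    2    2    6   15   13   13   18   14   14   19    8
L[i]    1    1    1    1    2    3    3    3    4    4    4    5    3

4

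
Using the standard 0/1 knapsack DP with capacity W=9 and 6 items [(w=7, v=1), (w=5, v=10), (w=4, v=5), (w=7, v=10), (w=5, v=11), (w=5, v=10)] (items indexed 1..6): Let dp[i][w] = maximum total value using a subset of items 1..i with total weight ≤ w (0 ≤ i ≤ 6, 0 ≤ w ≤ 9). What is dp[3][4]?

5

i\w   0   1   2   3   4   5   6   7   8   9
  0   0   0   0   0   0   0   0   0   0   0
  1   0   0   0   0   0   0   0   1   1   1
  2   0   0   0   0   0  10  10  10  10  10
  3   0   0   0   0   5  10  10  10  10  15
  4   0   0   0   0   5  10  10  10  10  15
  5   0   0   0   0   5  11  11  11  11  16
  6   0   0   0   0   5  11  11  11  11  16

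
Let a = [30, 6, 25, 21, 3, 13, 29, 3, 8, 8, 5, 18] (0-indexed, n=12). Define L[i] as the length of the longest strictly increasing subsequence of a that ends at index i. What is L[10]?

2

   i    0    1    2    3    4    5    6    7    8    9   10   11
a[i]   30    6   25   21    3   13   29    3    8    8    5   18
L[i]    1    1    2    2    1    2    3    1    2    2    2    3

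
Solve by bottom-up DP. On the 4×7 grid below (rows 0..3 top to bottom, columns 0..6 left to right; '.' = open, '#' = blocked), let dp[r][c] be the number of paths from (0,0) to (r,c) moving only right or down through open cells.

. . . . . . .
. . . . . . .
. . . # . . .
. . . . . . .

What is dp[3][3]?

10

r\c   0   1   2   3   4   5   6
  0   1   1   1   1   1   1   1
  1   1   2   3   4   5   6   7
  2   1   3   6   0   5  11  18
  3   1   4  10  10  15  26  44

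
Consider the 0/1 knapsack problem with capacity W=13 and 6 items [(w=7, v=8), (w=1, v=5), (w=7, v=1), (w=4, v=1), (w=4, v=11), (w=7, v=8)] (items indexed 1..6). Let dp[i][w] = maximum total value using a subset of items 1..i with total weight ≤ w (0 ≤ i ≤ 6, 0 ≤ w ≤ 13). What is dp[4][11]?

13

i\w   0   1   2   3   4   5   6   7   8   9  10  11  12  13
  0   0   0   0   0   0   0   0   0   0   0   0   0   0   0
  1   0   0   0   0   0   0   0   8   8   8   8   8   8   8
  2   0   5   5   5   5   5   5   8  13  13  13  13  13  13
  3   0   5   5   5   5   5   5   8  13  13  13  13  13  13
  4   0   5   5   5   5   6   6   8  13  13  13  13  14  14
  5   0   5   5   5  11  16  16  16  16  17  17  19  24  24
  6   0   5   5   5  11  16  16  16  16  17  17  19  24  24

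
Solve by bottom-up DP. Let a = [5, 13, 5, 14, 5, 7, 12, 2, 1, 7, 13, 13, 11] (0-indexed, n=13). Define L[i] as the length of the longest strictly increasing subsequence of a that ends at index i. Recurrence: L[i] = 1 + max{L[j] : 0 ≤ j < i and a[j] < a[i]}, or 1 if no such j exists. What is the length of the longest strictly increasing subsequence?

   i    0    1    2    3    4    5    6    7    8    9   10   11   12
a[i]    5   13    5   14    5    7   12    2    1    7   13   13   11
L[i]    1    2    1    3    1    2    3    1    1    2    4    4    3

4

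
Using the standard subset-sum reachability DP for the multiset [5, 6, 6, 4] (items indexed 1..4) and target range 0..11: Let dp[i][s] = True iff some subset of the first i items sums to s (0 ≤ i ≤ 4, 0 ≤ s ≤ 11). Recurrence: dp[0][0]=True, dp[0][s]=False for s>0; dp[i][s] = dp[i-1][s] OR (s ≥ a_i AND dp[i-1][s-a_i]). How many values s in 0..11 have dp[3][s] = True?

4

i\s   0   1   2   3   4   5   6   7   8   9  10  11
  0   T   F   F   F   F   F   F   F   F   F   F   F
  1   T   F   F   F   F   T   F   F   F   F   F   F
  2   T   F   F   F   F   T   T   F   F   F   F   T
  3   T   F   F   F   F   T   T   F   F   F   F   T
  4   T   F   F   F   T   T   T   F   F   T   T   T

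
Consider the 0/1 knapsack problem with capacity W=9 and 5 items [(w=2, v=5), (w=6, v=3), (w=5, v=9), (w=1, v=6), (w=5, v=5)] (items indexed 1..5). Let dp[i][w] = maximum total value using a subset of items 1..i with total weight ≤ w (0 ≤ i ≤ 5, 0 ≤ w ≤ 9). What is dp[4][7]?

i\w   0   1   2   3   4   5   6   7   8   9
  0   0   0   0   0   0   0   0   0   0   0
  1   0   0   5   5   5   5   5   5   5   5
  2   0   0   5   5   5   5   5   5   8   8
  3   0   0   5   5   5   9   9  14  14  14
  4   0   6   6  11  11  11  15  15  20  20
  5   0   6   6  11  11  11  15  15  20  20

15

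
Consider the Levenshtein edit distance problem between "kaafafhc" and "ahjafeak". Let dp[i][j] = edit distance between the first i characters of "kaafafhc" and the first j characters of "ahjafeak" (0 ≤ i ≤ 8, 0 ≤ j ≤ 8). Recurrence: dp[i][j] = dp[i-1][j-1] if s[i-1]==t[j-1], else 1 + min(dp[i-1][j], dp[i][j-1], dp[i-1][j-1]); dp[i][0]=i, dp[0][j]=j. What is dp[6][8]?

   ''  a  h  j  a  f  e  a  k
''  0  1  2  3  4  5  6  7  8
 k  1  1  2  3  4  5  6  7  7
 a  2  1  2  3  3  4  5  6  7
 a  3  2  2  3  3  4  5  5  6
 f  4  3  3  3  4  3  4  5  6
 a  5  4  4  4  3  4  4  4  5
 f  6  5  5  5  4  3  4  5  5
 h  7  6  5  6  5  4  4  5  6
 c  8  7  6  6  6  5  5  5  6

5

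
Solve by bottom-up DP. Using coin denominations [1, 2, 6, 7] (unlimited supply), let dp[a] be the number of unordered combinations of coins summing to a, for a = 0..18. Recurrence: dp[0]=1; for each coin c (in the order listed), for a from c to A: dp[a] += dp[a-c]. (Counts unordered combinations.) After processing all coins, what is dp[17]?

29

after  coin     0     1     2     3     4     5     6     7     8     9    10    11    12    13    14    15    16    17    18
          1     1     1     1     1     1     1     1     1     1     1     1     1     1     1     1     1     1     1     1
          2     1     1     2     2     3     3     4     4     5     5     6     6     7     7     8     8     9     9    10
          6     1     1     2     2     3     3     5     5     7     7     9     9    12    12    15    15    18    18    22
          7     1     1     2     2     3     3     5     6     8     9    11    12    15    17    21    23    27    29    34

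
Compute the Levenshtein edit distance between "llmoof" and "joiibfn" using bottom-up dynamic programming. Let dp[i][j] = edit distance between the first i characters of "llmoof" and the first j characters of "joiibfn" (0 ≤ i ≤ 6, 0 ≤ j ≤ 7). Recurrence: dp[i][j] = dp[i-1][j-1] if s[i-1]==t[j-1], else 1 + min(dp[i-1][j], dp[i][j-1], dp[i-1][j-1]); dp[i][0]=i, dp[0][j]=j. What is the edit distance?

6

   ''  j  o  i  i  b  f  n
''  0  1  2  3  4  5  6  7
 l  1  1  2  3  4  5  6  7
 l  2  2  2  3  4  5  6  7
 m  3  3  3  3  4  5  6  7
 o  4  4  3  4  4  5  6  7
 o  5  5  4  4  5  5  6  7
 f  6  6  5  5  5  6  5  6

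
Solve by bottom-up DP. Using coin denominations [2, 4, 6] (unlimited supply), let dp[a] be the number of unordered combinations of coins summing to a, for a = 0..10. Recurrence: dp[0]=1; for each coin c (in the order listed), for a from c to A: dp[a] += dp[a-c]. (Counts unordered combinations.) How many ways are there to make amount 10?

5

after  coin     0     1     2     3     4     5     6     7     8     9    10
          2     1     0     1     0     1     0     1     0     1     0     1
          4     1     0     1     0     2     0     2     0     3     0     3
          6     1     0     1     0     2     0     3     0     4     0     5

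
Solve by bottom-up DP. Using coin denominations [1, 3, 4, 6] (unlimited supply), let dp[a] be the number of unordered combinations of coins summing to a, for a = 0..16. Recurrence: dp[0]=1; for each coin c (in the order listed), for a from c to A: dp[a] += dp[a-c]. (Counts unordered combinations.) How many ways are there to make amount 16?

after  coin     0     1     2     3     4     5     6     7     8     9    10    11    12    13    14    15    16
          1     1     1     1     1     1     1     1     1     1     1     1     1     1     1     1     1     1
          3     1     1     1     2     2     2     3     3     3     4     4     4     5     5     5     6     6
          4     1     1     1     2     3     3     4     5     6     7     8     9    11    12    13    15    17
          6     1     1     1     2     3     3     5     6     7     9    11    12    16    18    20    24    28

28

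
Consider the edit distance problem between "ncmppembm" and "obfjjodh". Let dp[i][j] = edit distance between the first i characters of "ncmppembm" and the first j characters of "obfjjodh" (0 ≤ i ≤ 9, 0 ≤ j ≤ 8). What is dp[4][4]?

4

   ''  o  b  f  j  j  o  d  h
''  0  1  2  3  4  5  6  7  8
 n  1  1  2  3  4  5  6  7  8
 c  2  2  2  3  4  5  6  7  8
 m  3  3  3  3  4  5  6  7  8
 p  4  4  4  4  4  5  6  7  8
 p  5  5  5  5  5  5  6  7  8
 e  6  6  6  6  6  6  6  7  8
 m  7  7  7  7  7  7  7  7  8
 b  8  8  7  8  8  8  8  8  8
 m  9  9  8  8  9  9  9  9  9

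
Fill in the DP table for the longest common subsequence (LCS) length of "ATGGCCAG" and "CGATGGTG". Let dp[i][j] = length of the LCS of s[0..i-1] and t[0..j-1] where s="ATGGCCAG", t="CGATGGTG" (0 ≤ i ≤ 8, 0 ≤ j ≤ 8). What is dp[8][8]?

   ''  C  G  A  T  G  G  T  G
''  0  0  0  0  0  0  0  0  0
 A  0  0  0  1  1  1  1  1  1
 T  0  0  0  1  2  2  2  2  2
 G  0  0  1  1  2  3  3  3  3
 G  0  0  1  1  2  3  4  4  4
 C  0  1  1  1  2  3  4  4  4
 C  0  1  1  1  2  3  4  4  4
 A  0  1  1  2  2  3  4  4  4
 G  0  1  2  2  2  3  4  4  5

5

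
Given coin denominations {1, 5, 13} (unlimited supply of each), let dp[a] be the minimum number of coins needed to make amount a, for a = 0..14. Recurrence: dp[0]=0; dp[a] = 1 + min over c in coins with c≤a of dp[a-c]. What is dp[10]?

 a  0  1  2  3  4  5  6  7  8  9 10 11 12 13 14
dp  0  1  2  3  4  1  2  3  4  5  2  3  4  1  2

2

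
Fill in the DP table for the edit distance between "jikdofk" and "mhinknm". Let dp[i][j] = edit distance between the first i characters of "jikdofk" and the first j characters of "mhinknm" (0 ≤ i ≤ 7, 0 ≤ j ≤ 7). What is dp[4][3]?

4

   ''  m  h  i  n  k  n  m
''  0  1  2  3  4  5  6  7
 j  1  1  2  3  4  5  6  7
 i  2  2  2  2  3  4  5  6
 k  3  3  3  3  3  3  4  5
 d  4  4  4  4  4  4  4  5
 o  5  5  5  5  5  5  5  5
 f  6  6  6  6  6  6  6  6
 k  7  7  7  7  7  6  7  7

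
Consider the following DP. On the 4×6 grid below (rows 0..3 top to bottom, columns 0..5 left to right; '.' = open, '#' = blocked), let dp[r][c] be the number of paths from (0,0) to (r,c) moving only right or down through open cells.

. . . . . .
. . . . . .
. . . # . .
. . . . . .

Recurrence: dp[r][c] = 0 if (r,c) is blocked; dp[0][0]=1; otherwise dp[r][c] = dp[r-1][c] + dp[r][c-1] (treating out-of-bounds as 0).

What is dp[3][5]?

26

r\c   0   1   2   3   4   5
  0   1   1   1   1   1   1
  1   1   2   3   4   5   6
  2   1   3   6   0   5  11
  3   1   4  10  10  15  26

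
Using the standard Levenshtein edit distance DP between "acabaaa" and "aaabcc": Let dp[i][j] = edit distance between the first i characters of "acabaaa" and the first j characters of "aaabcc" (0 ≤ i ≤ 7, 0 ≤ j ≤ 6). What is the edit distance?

4

   ''  a  a  a  b  c  c
''  0  1  2  3  4  5  6
 a  1  0  1  2  3  4  5
 c  2  1  1  2  3  3  4
 a  3  2  1  1  2  3  4
 b  4  3  2  2  1  2  3
 a  5  4  3  2  2  2  3
 a  6  5  4  3  3  3  3
 a  7  6  5  4  4  4  4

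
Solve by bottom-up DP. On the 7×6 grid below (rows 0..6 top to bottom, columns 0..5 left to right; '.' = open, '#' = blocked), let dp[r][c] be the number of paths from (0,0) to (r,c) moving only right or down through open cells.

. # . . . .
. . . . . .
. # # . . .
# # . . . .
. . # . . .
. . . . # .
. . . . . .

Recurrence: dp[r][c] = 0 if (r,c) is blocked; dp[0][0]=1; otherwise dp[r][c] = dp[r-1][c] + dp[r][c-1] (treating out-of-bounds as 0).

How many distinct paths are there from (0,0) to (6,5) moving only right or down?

11

r\c   0   1   2   3   4   5
  0   1   0   0   0   0   0
  1   1   1   1   1   1   1
  2   1   0   0   1   2   3
  3   0   0   0   1   3   6
  4   0   0   0   1   4  10
  5   0   0   0   1   0  10
  6   0   0   0   1   1  11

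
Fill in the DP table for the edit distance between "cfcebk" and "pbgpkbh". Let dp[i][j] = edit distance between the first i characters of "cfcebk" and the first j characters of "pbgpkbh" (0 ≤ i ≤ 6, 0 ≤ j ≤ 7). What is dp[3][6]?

   ''  p  b  g  p  k  b  h
''  0  1  2  3  4  5  6  7
 c  1  1  2  3  4  5  6  7
 f  2  2  2  3  4  5  6  7
 c  3  3  3  3  4  5  6  7
 e  4  4  4  4  4  5  6  7
 b  5  5  4  5  5  5  5  6
 k  6  6  5  5  6  5  6  6

6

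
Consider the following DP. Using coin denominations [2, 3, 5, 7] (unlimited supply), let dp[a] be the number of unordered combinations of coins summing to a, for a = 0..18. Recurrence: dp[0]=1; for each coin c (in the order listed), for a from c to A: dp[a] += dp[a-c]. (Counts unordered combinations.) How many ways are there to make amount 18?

after  coin     0     1     2     3     4     5     6     7     8     9    10    11    12    13    14    15    16    17    18
          2     1     0     1     0     1     0     1     0     1     0     1     0     1     0     1     0     1     0     1
          3     1     0     1     1     1     1     2     1     2     2     2     2     3     2     3     3     3     3     4
          5     1     0     1     1     1     2     2     2     3     3     4     4     5     5     6     7     7     8     9
          7     1     0     1     1     1     2     2     3     3     4     5     5     7     7     9    10    11    13    14

14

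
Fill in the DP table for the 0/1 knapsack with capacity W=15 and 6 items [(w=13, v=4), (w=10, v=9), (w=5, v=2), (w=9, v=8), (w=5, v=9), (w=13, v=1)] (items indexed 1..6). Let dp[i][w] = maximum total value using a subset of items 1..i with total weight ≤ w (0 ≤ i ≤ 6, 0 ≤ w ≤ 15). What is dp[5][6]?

9

i\w   0   1   2   3   4   5   6   7   8   9  10  11  12  13  14  15
  0   0   0   0   0   0   0   0   0   0   0   0   0   0   0   0   0
  1   0   0   0   0   0   0   0   0   0   0   0   0   0   4   4   4
  2   0   0   0   0   0   0   0   0   0   0   9   9   9   9   9   9
  3   0   0   0   0   0   2   2   2   2   2   9   9   9   9   9  11
  4   0   0   0   0   0   2   2   2   2   8   9   9   9   9  10  11
  5   0   0   0   0   0   9   9   9   9   9  11  11  11  11  17  18
  6   0   0   0   0   0   9   9   9   9   9  11  11  11  11  17  18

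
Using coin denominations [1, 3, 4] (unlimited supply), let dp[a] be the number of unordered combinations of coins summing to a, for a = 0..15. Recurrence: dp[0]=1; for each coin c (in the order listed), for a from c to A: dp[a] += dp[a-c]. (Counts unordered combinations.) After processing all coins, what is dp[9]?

after  coin     0     1     2     3     4     5     6     7     8     9    10    11    12    13    14    15
          1     1     1     1     1     1     1     1     1     1     1     1     1     1     1     1     1
          3     1     1     1     2     2     2     3     3     3     4     4     4     5     5     5     6
          4     1     1     1     2     3     3     4     5     6     7     8     9    11    12    13    15

7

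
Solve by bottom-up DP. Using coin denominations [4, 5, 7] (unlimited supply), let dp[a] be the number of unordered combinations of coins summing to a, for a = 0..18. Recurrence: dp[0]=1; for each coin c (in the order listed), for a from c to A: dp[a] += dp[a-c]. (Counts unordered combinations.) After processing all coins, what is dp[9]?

1

after  coin     0     1     2     3     4     5     6     7     8     9    10    11    12    13    14    15    16    17    18
          4     1     0     0     0     1     0     0     0     1     0     0     0     1     0     0     0     1     0     0
          5     1     0     0     0     1     1     0     0     1     1     1     0     1     1     1     1     1     1     1
          7     1     0     0     0     1     1     0     1     1     1     1     1     2     1     2     2     2     2     2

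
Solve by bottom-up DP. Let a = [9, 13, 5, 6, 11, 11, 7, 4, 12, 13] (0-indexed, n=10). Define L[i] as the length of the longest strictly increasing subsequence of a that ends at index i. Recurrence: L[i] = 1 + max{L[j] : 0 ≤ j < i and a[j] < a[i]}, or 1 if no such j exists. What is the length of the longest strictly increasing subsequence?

   i    0    1    2    3    4    5    6    7    8    9
a[i]    9   13    5    6   11   11    7    4   12   13
L[i]    1    2    1    2    3    3    3    1    4    5

5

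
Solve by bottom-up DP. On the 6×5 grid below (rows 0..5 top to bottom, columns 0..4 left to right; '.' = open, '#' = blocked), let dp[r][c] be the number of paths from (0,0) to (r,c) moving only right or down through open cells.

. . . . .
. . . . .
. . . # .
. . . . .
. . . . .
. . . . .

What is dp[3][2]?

r\c   0   1   2   3   4
  0   1   1   1   1   1
  1   1   2   3   4   5
  2   1   3   6   0   5
  3   1   4  10  10  15
  4   1   5  15  25  40
  5   1   6  21  46  86

10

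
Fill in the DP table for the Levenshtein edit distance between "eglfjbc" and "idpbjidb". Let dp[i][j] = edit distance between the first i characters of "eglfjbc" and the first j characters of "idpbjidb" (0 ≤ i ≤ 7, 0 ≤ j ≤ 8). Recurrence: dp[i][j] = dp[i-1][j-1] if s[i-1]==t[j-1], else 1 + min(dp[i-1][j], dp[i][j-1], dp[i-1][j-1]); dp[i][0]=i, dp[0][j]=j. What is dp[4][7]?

7

   ''  i  d  p  b  j  i  d  b
''  0  1  2  3  4  5  6  7  8
 e  1  1  2  3  4  5  6  7  8
 g  2  2  2  3  4  5  6  7  8
 l  3  3  3  3  4  5  6  7  8
 f  4  4  4  4  4  5  6  7  8
 j  5  5  5  5  5  4  5  6  7
 b  6  6  6  6  5  5  5  6  6
 c  7  7  7  7  6  6  6  6  7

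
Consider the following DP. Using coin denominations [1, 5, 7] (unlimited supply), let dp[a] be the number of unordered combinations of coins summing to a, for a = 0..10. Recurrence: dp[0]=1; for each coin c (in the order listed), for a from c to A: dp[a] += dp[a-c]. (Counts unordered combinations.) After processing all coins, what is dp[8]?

after  coin     0     1     2     3     4     5     6     7     8     9    10
          1     1     1     1     1     1     1     1     1     1     1     1
          5     1     1     1     1     1     2     2     2     2     2     3
          7     1     1     1     1     1     2     2     3     3     3     4

3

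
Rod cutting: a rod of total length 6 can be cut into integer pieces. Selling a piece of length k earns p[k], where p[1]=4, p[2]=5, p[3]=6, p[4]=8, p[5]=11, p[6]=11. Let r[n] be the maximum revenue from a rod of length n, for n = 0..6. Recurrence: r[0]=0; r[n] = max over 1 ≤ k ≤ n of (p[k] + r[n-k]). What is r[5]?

20

   n    0    1    2    3    4    5    6
r[n]    0    4    8   12   16   20   24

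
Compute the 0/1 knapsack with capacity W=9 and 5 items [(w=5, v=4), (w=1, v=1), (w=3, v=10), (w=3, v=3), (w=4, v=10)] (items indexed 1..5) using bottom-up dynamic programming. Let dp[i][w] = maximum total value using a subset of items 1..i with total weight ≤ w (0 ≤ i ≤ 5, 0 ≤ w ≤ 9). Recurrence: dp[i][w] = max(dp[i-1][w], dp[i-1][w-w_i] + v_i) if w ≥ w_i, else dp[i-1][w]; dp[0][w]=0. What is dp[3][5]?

11

i\w   0   1   2   3   4   5   6   7   8   9
  0   0   0   0   0   0   0   0   0   0   0
  1   0   0   0   0   0   4   4   4   4   4
  2   0   1   1   1   1   4   5   5   5   5
  3   0   1   1  10  11  11  11  11  14  15
  4   0   1   1  10  11  11  13  14  14  15
  5   0   1   1  10  11  11  13  20  21  21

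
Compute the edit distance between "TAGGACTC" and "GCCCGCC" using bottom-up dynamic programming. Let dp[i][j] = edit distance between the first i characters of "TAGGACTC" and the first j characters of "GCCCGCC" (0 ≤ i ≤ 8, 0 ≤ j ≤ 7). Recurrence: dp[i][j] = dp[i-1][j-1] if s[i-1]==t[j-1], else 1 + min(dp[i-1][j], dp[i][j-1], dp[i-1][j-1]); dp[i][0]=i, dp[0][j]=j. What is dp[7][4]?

5

   ''  G  C  C  C  G  C  C
''  0  1  2  3  4  5  6  7
 T  1  1  2  3  4  5  6  7
 A  2  2  2  3  4  5  6  7
 G  3  2  3  3  4  4  5  6
 G  4  3  3  4  4  4  5  6
 A  5  4  4  4  5  5  5  6
 C  6  5  4  4  4  5  5  5
 T  7  6  5  5  5  5  6  6
 C  8  7  6  5  5  6  5  6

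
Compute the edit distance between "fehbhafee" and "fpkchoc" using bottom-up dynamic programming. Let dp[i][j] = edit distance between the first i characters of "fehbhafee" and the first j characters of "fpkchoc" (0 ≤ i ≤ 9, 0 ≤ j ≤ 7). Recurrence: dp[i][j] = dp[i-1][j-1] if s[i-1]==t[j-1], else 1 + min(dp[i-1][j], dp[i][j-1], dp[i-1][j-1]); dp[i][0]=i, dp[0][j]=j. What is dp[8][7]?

   ''  f  p  k  c  h  o  c
''  0  1  2  3  4  5  6  7
 f  1  0  1  2  3  4  5  6
 e  2  1  1  2  3  4  5  6
 h  3  2  2  2  3  3  4  5
 b  4  3  3  3  3  4  4  5
 h  5  4  4  4  4  3  4  5
 a  6  5  5  5  5  4  4  5
 f  7  6  6  6  6  5  5  5
 e  8  7  7  7  7  6  6  6
 e  9  8  8  8  8  7  7  7

6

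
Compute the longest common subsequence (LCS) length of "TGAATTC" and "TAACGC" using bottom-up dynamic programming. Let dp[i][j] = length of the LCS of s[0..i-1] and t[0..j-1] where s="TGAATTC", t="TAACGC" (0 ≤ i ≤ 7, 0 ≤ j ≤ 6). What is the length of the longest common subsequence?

4

   ''  T  A  A  C  G  C
''  0  0  0  0  0  0  0
 T  0  1  1  1  1  1  1
 G  0  1  1  1  1  2  2
 A  0  1  2  2  2  2  2
 A  0  1  2  3  3  3  3
 T  0  1  2  3  3  3  3
 T  0  1  2  3  3  3  3
 C  0  1  2  3  4  4  4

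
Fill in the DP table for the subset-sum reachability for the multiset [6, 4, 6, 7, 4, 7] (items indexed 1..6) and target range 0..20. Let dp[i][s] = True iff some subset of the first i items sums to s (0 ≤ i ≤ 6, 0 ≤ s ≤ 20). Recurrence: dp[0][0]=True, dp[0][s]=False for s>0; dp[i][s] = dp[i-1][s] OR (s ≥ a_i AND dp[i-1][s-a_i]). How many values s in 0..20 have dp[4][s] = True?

11

i\s   0   1   2   3   4   5   6   7   8   9  10  11  12  13  14  15  16  17  18  19  20
  0   T   F   F   F   F   F   F   F   F   F   F   F   F   F   F   F   F   F   F   F   F
  1   T   F   F   F   F   F   T   F   F   F   F   F   F   F   F   F   F   F   F   F   F
  2   T   F   F   F   T   F   T   F   F   F   T   F   F   F   F   F   F   F   F   F   F
  3   T   F   F   F   T   F   T   F   F   F   T   F   T   F   F   F   T   F   F   F   F
  4   T   F   F   F   T   F   T   T   F   F   T   T   T   T   F   F   T   T   F   T   F
  5   T   F   F   F   T   F   T   T   T   F   T   T   T   T   T   T   T   T   F   T   T
  6   T   F   F   F   T   F   T   T   T   F   T   T   T   T   T   T   T   T   T   T   T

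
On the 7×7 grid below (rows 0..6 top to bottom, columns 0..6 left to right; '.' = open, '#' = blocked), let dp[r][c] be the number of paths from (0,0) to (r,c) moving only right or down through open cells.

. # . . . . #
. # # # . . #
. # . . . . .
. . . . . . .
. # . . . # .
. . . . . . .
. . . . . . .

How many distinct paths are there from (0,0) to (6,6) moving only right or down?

30

r\c   0   1   2   3   4   5   6
  0   1   0   0   0   0   0   0
  1   1   0   0   0   0   0   0
  2   1   0   0   0   0   0   0
  3   1   1   1   1   1   1   1
  4   1   0   1   2   3   0   1
  5   1   1   2   4   7   7   8
  6   1   2   4   8  15  22  30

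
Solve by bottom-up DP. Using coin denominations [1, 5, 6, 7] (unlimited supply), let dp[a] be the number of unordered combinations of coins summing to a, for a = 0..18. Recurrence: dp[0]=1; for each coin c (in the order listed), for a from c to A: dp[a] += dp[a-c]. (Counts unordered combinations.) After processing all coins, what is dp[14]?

10

after  coin     0     1     2     3     4     5     6     7     8     9    10    11    12    13    14    15    16    17    18
          1     1     1     1     1     1     1     1     1     1     1     1     1     1     1     1     1     1     1     1
          5     1     1     1     1     1     2     2     2     2     2     3     3     3     3     3     4     4     4     4
          6     1     1     1     1     1     2     3     3     3     3     4     5     6     6     6     7     8     9    10
          7     1     1     1     1     1     2     3     4     4     4     5     6     8     9    10    11    12    14    16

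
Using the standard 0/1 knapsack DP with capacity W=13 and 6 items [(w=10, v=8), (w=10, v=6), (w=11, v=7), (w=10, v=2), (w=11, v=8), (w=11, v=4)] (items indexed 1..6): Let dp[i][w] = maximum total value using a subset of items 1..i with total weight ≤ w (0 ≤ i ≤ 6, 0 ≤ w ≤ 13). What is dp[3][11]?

i\w   0   1   2   3   4   5   6   7   8   9  10  11  12  13
  0   0   0   0   0   0   0   0   0   0   0   0   0   0   0
  1   0   0   0   0   0   0   0   0   0   0   8   8   8   8
  2   0   0   0   0   0   0   0   0   0   0   8   8   8   8
  3   0   0   0   0   0   0   0   0   0   0   8   8   8   8
  4   0   0   0   0   0   0   0   0   0   0   8   8   8   8
  5   0   0   0   0   0   0   0   0   0   0   8   8   8   8
  6   0   0   0   0   0   0   0   0   0   0   8   8   8   8

8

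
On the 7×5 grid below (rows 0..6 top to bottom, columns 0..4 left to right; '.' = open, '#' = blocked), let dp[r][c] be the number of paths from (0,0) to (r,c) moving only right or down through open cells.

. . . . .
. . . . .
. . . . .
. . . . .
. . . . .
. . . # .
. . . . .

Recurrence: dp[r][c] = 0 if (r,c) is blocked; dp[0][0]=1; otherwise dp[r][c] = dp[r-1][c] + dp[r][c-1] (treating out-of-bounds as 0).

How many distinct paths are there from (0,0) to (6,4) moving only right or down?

r\c   0   1   2   3   4
  0   1   1   1   1   1
  1   1   2   3   4   5
  2   1   3   6  10  15
  3   1   4  10  20  35
  4   1   5  15  35  70
  5   1   6  21   0  70
  6   1   7  28  28  98

98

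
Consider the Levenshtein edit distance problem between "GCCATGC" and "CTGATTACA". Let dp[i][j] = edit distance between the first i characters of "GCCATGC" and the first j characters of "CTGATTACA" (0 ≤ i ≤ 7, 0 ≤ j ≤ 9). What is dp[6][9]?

   ''  C  T  G  A  T  T  A  C  A
''  0  1  2  3  4  5  6  7  8  9
 G  1  1  2  2  3  4  5  6  7  8
 C  2  1  2  3  3  4  5  6  6  7
 C  3  2  2  3  4  4  5  6  6  7
 A  4  3  3  3  3  4  5  5  6  6
 T  5  4  3  4  4  3  4  5  6  7
 G  6  5  4  3  4  4  4  5  6  7
 C  7  6  5  4  4  5  5  5  5  6

7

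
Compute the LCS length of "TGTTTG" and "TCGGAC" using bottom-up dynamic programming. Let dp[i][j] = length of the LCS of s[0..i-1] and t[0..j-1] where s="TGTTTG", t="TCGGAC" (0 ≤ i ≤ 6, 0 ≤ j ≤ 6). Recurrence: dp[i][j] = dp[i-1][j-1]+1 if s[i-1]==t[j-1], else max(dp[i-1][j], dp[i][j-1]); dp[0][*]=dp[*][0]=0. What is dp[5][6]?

   ''  T  C  G  G  A  C
''  0  0  0  0  0  0  0
 T  0  1  1  1  1  1  1
 G  0  1  1  2  2  2  2
 T  0  1  1  2  2  2  2
 T  0  1  1  2  2  2  2
 T  0  1  1  2  2  2  2
 G  0  1  1  2  3  3  3

2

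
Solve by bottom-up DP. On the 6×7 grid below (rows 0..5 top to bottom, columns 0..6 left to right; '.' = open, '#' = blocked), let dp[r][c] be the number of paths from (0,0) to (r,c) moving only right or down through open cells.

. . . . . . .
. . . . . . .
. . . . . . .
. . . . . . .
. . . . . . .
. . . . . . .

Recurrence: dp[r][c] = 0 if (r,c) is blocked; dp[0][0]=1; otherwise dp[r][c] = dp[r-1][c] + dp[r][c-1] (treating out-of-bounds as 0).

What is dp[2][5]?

21

r\c   0   1   2   3   4   5   6
  0   1   1   1   1   1   1   1
  1   1   2   3   4   5   6   7
  2   1   3   6  10  15  21  28
  3   1   4  10  20  35  56  84
  4   1   5  15  35  70 126 210
  5   1   6  21  56 126 252 462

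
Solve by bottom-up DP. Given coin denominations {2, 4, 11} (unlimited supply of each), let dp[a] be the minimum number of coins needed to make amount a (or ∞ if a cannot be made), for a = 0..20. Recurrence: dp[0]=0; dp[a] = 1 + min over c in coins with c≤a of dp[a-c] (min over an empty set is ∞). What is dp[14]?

4

 a  0  1  2  3  4  5  6  7  8  9 10 11 12 13 14 15 16 17 18 19 20
dp  0  -  1  -  1  -  2  -  2  -  3  1  3  2  4  2  4  3  5  3  5
(- denotes ∞ / unreachable)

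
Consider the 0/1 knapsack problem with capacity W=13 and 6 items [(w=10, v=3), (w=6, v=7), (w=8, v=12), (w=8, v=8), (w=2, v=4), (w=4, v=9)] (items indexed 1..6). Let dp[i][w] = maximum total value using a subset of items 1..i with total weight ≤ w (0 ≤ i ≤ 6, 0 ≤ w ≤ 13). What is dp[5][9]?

12

i\w   0   1   2   3   4   5   6   7   8   9  10  11  12  13
  0   0   0   0   0   0   0   0   0   0   0   0   0   0   0
  1   0   0   0   0   0   0   0   0   0   0   3   3   3   3
  2   0   0   0   0   0   0   7   7   7   7   7   7   7   7
  3   0   0   0   0   0   0   7   7  12  12  12  12  12  12
  4   0   0   0   0   0   0   7   7  12  12  12  12  12  12
  5   0   0   4   4   4   4   7   7  12  12  16  16  16  16
  6   0   0   4   4   9   9  13  13  13  13  16  16  21  21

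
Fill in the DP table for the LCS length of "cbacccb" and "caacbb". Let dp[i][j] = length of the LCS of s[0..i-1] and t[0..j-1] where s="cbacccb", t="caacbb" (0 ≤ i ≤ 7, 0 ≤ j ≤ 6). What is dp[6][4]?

3

   ''  c  a  a  c  b  b
''  0  0  0  0  0  0  0
 c  0  1  1  1  1  1  1
 b  0  1  1  1  1  2  2
 a  0  1  2  2  2  2  2
 c  0  1  2  2  3  3  3
 c  0  1  2  2  3  3  3
 c  0  1  2  2  3  3  3
 b  0  1  2  2  3  4  4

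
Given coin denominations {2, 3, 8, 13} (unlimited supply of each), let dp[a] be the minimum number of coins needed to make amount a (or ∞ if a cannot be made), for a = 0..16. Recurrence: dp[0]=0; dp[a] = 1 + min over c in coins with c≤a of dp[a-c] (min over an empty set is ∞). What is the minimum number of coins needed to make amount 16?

2

 a  0  1  2  3  4  5  6  7  8  9 10 11 12 13 14 15 16
dp  0  -  1  1  2  2  2  3  1  3  2  2  3  1  3  2  2
(- denotes ∞ / unreachable)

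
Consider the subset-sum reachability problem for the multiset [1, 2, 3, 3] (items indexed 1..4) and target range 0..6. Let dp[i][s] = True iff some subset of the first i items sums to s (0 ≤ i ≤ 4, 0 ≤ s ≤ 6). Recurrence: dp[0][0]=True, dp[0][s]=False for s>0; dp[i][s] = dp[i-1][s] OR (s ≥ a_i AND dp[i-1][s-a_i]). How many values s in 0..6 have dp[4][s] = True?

i\s   0   1   2   3   4   5   6
  0   T   F   F   F   F   F   F
  1   T   T   F   F   F   F   F
  2   T   T   T   T   F   F   F
  3   T   T   T   T   T   T   T
  4   T   T   T   T   T   T   T

7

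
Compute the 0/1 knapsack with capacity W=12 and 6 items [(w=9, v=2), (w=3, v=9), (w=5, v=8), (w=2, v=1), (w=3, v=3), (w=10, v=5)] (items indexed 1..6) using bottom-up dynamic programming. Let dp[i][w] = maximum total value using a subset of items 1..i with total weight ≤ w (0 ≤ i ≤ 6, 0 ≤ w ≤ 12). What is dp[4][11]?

i\w   0   1   2   3   4   5   6   7   8   9  10  11  12
  0   0   0   0   0   0   0   0   0   0   0   0   0   0
  1   0   0   0   0   0   0   0   0   0   2   2   2   2
  2   0   0   0   9   9   9   9   9   9   9   9   9  11
  3   0   0   0   9   9   9   9   9  17  17  17  17  17
  4   0   0   1   9   9  10  10  10  17  17  18  18  18
  5   0   0   1   9   9  10  12  12  17  17  18  20  20
  6   0   0   1   9   9  10  12  12  17  17  18  20  20

18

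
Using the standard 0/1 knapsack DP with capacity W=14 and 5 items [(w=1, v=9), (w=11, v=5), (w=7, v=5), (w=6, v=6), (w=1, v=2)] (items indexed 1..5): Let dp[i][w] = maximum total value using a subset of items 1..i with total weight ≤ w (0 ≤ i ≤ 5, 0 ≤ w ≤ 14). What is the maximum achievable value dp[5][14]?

i\w   0   1   2   3   4   5   6   7   8   9  10  11  12  13  14
  0   0   0   0   0   0   0   0   0   0   0   0   0   0   0   0
  1   0   9   9   9   9   9   9   9   9   9   9   9   9   9   9
  2   0   9   9   9   9   9   9   9   9   9   9   9  14  14  14
  3   0   9   9   9   9   9   9   9  14  14  14  14  14  14  14
  4   0   9   9   9   9   9   9  15  15  15  15  15  15  15  20
  5   0   9  11  11  11  11  11  15  17  17  17  17  17  17  20

20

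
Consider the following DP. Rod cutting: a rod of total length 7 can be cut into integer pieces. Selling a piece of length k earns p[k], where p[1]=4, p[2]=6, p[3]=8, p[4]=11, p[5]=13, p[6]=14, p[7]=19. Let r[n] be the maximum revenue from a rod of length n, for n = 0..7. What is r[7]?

   n    0    1    2    3    4    5    6    7
r[n]    0    4    8   12   16   20   24   28

28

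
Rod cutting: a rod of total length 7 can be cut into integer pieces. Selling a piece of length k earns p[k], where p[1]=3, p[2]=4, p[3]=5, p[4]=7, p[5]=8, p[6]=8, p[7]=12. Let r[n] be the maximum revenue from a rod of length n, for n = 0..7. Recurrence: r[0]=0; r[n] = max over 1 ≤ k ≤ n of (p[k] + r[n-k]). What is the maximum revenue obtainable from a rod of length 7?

   n    0    1    2    3    4    5    6    7
r[n]    0    3    6    9   12   15   18   21

21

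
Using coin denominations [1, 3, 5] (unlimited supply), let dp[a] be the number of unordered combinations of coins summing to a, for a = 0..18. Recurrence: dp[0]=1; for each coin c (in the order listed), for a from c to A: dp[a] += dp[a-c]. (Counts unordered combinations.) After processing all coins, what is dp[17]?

after  coin     0     1     2     3     4     5     6     7     8     9    10    11    12    13    14    15    16    17    18
          1     1     1     1     1     1     1     1     1     1     1     1     1     1     1     1     1     1     1     1
          3     1     1     1     2     2     2     3     3     3     4     4     4     5     5     5     6     6     6     7
          5     1     1     1     2     2     3     4     4     5     6     7     8     9    10    11    13    14    15    17

15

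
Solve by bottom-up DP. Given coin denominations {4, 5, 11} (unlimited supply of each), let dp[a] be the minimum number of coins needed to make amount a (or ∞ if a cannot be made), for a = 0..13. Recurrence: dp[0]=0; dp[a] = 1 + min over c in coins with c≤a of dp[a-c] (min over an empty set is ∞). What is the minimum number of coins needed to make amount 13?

 a  0  1  2  3  4  5  6  7  8  9 10 11 12 13
dp  0  -  -  -  1  1  -  -  2  2  2  1  3  3
(- denotes ∞ / unreachable)

3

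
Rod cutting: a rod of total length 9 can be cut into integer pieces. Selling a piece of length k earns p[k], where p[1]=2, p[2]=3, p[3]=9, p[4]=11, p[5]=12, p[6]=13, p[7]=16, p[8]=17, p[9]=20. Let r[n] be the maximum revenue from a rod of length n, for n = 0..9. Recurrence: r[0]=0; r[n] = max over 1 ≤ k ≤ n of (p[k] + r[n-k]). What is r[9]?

   n    0    1    2    3    4    5    6    7    8    9
r[n]    0    2    4    9   11   13   18   20   22   27

27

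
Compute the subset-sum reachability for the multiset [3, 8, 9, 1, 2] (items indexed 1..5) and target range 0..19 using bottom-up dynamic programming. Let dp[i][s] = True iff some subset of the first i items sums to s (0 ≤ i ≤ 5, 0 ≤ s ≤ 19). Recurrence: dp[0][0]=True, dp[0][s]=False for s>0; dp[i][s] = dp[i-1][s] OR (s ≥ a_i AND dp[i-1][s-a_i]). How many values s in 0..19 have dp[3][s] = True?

i\s   0   1   2   3   4   5   6   7   8   9  10  11  12  13  14  15  16  17  18  19
  0   T   F   F   F   F   F   F   F   F   F   F   F   F   F   F   F   F   F   F   F
  1   T   F   F   T   F   F   F   F   F   F   F   F   F   F   F   F   F   F   F   F
  2   T   F   F   T   F   F   F   F   T   F   F   T   F   F   F   F   F   F   F   F
  3   T   F   F   T   F   F   F   F   T   T   F   T   T   F   F   F   F   T   F   F
  4   T   T   F   T   T   F   F   F   T   T   T   T   T   T   F   F   F   T   T   F
  5   T   T   T   T   T   T   T   F   T   T   T   T   T   T   T   T   F   T   T   T

7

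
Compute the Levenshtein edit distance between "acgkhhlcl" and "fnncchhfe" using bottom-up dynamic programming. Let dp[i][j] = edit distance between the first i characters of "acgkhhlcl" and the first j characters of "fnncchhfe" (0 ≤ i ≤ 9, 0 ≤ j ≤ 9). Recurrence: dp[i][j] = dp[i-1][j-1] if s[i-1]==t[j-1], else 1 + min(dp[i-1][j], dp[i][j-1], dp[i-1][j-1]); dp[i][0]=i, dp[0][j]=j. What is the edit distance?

8

   ''  f  n  n  c  c  h  h  f  e
''  0  1  2  3  4  5  6  7  8  9
 a  1  1  2  3  4  5  6  7  8  9
 c  2  2  2  3  3  4  5  6  7  8
 g  3  3  3  3  4  4  5  6  7  8
 k  4  4  4  4  4  5  5  6  7  8
 h  5  5  5  5  5  5  5  5  6  7
 h  6  6  6  6  6  6  5  5  6  7
 l  7  7  7  7  7  7  6  6  6  7
 c  8  8  8  8  7  7  7  7  7  7
 l  9  9  9  9  8  8  8  8  8  8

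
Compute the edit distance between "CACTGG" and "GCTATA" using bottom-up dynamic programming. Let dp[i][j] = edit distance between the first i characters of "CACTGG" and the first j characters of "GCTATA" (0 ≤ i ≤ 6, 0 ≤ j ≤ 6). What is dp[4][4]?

   ''  G  C  T  A  T  A
''  0  1  2  3  4  5  6
 C  1  1  1  2  3  4  5
 A  2  2  2  2  2  3  4
 C  3  3  2  3  3  3  4
 T  4  4  3  2  3  3  4
 G  5  4  4  3  3  4  4
 G  6  5  5  4  4  4  5

3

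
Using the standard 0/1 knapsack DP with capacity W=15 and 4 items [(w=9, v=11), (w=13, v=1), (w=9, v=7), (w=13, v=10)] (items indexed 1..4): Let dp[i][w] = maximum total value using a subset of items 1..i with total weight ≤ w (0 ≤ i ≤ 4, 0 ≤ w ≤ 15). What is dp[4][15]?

11

i\w   0   1   2   3   4   5   6   7   8   9  10  11  12  13  14  15
  0   0   0   0   0   0   0   0   0   0   0   0   0   0   0   0   0
  1   0   0   0   0   0   0   0   0   0  11  11  11  11  11  11  11
  2   0   0   0   0   0   0   0   0   0  11  11  11  11  11  11  11
  3   0   0   0   0   0   0   0   0   0  11  11  11  11  11  11  11
  4   0   0   0   0   0   0   0   0   0  11  11  11  11  11  11  11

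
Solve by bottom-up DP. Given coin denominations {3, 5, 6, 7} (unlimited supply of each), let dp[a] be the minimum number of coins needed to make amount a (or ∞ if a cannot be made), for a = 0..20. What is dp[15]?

3

 a  0  1  2  3  4  5  6  7  8  9 10 11 12 13 14 15 16 17 18 19 20
dp  0  -  -  1  -  1  1  1  2  2  2  2  2  2  2  3  3  3  3  3  3
(- denotes ∞ / unreachable)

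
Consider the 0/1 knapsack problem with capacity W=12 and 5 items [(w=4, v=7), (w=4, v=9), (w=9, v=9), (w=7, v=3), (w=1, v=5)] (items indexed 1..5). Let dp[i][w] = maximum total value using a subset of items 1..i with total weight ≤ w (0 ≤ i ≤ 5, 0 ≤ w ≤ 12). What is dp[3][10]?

16

i\w   0   1   2   3   4   5   6   7   8   9  10  11  12
  0   0   0   0   0   0   0   0   0   0   0   0   0   0
  1   0   0   0   0   7   7   7   7   7   7   7   7   7
  2   0   0   0   0   9   9   9   9  16  16  16  16  16
  3   0   0   0   0   9   9   9   9  16  16  16  16  16
  4   0   0   0   0   9   9   9   9  16  16  16  16  16
  5   0   5   5   5   9  14  14  14  16  21  21  21  21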